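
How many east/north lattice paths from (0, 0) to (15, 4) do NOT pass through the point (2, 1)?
Number of paths = 2196

Total paths from (0, 0) to (15, 4): C(19, 15) = 3876. Paths through (2, 1): (paths (0, 0) → (2, 1)) × (paths (2, 1) → (15, 4)) = C(3, 2) · C(16, 13) = 3 · 560 = 1680. Avoidance count = 3876 − 1680 = 2196.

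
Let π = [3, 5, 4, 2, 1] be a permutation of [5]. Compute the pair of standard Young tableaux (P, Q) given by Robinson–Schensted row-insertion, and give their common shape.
P = [1, 4] / [2] / [3] / [5];  Q = [1, 2] / [3] / [4] / [5];  common shape = (2, 1, 1, 1)

Row-insert the values π_1, π_2, … into P one at a time, bumping the leftmost entry strictly greater than the inserted value down to the next row. The recording tableau Q records, in position (i, j), the step at which that cell was added to P.
  Insert 3 (step 1): P = [3];  Q = [1]
  Insert 5 (step 2): P = [3, 5];  Q = [1, 2]
  Insert 4 (step 3): P = [3, 4] / [5];  Q = [1, 2] / [3]
  Insert 2 (step 4): P = [2, 4] / [3] / [5];  Q = [1, 2] / [3] / [4]
  Insert 1 (step 5): P = [1, 4] / [2] / [3] / [5];  Q = [1, 2] / [3] / [4] / [5]
Final shape: (2, 1, 1, 1).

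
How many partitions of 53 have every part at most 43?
p(53, parts ≤ 43) = 329834

Use the recurrence p(n, m) = p(n, m−1) + p(n−m, m): either the largest part is < m (count p(n, m−1)) or the largest part is exactly m (remove one copy of m, count p(n−m, m)). With p(0, ·) = 1 this gives p(53, parts ≤ 43) = 329834. (By conjugating Young diagrams, this also counts partitions of 53 into at most 43 parts.)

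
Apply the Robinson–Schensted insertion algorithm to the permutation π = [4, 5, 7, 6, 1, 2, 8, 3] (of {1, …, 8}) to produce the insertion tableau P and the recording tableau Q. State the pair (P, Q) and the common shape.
P = [1, 2, 3, 8] / [4, 5, 6] / [7];  Q = [1, 2, 3, 7] / [4, 6, 8] / [5];  common shape = (4, 3, 1)

Row-insert the values π_1, π_2, … into P one at a time, bumping the leftmost entry strictly greater than the inserted value down to the next row. The recording tableau Q records, in position (i, j), the step at which that cell was added to P.
  Insert 4 (step 1): P = [4];  Q = [1]
  Insert 5 (step 2): P = [4, 5];  Q = [1, 2]
  Insert 7 (step 3): P = [4, 5, 7];  Q = [1, 2, 3]
  Insert 6 (step 4): P = [4, 5, 6] / [7];  Q = [1, 2, 3] / [4]
  Insert 1 (step 5): P = [1, 5, 6] / [4] / [7];  Q = [1, 2, 3] / [4] / [5]
  Insert 2 (step 6): P = [1, 2, 6] / [4, 5] / [7];  Q = [1, 2, 3] / [4, 6] / [5]
  Insert 8 (step 7): P = [1, 2, 6, 8] / [4, 5] / [7];  Q = [1, 2, 3, 7] / [4, 6] / [5]
  Insert 3 (step 8): P = [1, 2, 3, 8] / [4, 5, 6] / [7];  Q = [1, 2, 3, 7] / [4, 6, 8] / [5]
Final shape: (4, 3, 1).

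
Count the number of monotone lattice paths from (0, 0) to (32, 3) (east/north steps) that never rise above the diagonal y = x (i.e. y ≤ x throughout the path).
Number of paths = 5950

By the reflection principle (André's argument), the number of monotone paths to (32, 3) with n ≤ m that never go above y = x is C(35, 32) − C(35, 33) = 6545 − 595 = 5950.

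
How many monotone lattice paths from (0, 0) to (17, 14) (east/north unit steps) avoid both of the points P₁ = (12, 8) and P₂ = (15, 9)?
Number of paths = 190108281

Inclusion–exclusion. Total paths: C(31, 17) = 265182525. Through P₁: C(20, 12)·C(11, 5) = 58198140. Through P₂: C(24, 15)·C(7, 2) = 27457584. Since P₁ is strictly southwest of P₂, a monotone path through both must visit P₁ then P₂; paths through both = C(20, 12)·C(4, 3)·C(7, 2) = 10581480. Avoid both = 265182525 − 58198140 − 27457584 + 10581480 = 190108281.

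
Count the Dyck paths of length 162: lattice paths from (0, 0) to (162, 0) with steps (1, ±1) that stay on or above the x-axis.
C_81 = 4462290049988320482463241297506133183499654740

These Dyck paths are counted by the Catalan number C_n = (1/(n + 1)) · C(2n, n). For n = 81: C_81 = (1/82) · C(162, 81) = 365907784099042279561985786395502921046971688680/82 = 4462290049988320482463241297506133183499654740.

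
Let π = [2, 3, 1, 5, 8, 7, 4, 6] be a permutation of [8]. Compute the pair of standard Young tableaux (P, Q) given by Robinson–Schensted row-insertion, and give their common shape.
P = [1, 3, 4, 6] / [2, 5, 7] / [8];  Q = [1, 2, 4, 5] / [3, 6, 8] / [7];  common shape = (4, 3, 1)

Row-insert the values π_1, π_2, … into P one at a time, bumping the leftmost entry strictly greater than the inserted value down to the next row. The recording tableau Q records, in position (i, j), the step at which that cell was added to P.
  Insert 2 (step 1): P = [2];  Q = [1]
  Insert 3 (step 2): P = [2, 3];  Q = [1, 2]
  Insert 1 (step 3): P = [1, 3] / [2];  Q = [1, 2] / [3]
  Insert 5 (step 4): P = [1, 3, 5] / [2];  Q = [1, 2, 4] / [3]
  Insert 8 (step 5): P = [1, 3, 5, 8] / [2];  Q = [1, 2, 4, 5] / [3]
  Insert 7 (step 6): P = [1, 3, 5, 7] / [2, 8];  Q = [1, 2, 4, 5] / [3, 6]
  Insert 4 (step 7): P = [1, 3, 4, 7] / [2, 5] / [8];  Q = [1, 2, 4, 5] / [3, 6] / [7]
  Insert 6 (step 8): P = [1, 3, 4, 6] / [2, 5, 7] / [8];  Q = [1, 2, 4, 5] / [3, 6, 8] / [7]
Final shape: (4, 3, 1).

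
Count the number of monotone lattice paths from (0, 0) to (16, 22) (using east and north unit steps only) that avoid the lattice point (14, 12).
Number of paths = 21602566230

Total paths from (0, 0) to (16, 22): C(38, 16) = 22239974430. Paths through (14, 12): (paths (0, 0) → (14, 12)) × (paths (14, 12) → (16, 22)) = C(26, 14) · C(12, 2) = 9657700 · 66 = 637408200. Avoidance count = 22239974430 − 637408200 = 21602566230.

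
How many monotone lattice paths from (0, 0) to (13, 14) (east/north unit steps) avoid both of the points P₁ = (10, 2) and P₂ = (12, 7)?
Number of paths = 19636254

Inclusion–exclusion. Total paths: C(27, 13) = 20058300. Through P₁: C(12, 10)·C(15, 3) = 30030. Through P₂: C(19, 12)·C(8, 1) = 403104. Since P₁ is strictly southwest of P₂, a monotone path through both must visit P₁ then P₂; paths through both = C(12, 10)·C(7, 2)·C(8, 1) = 11088. Avoid both = 20058300 − 30030 − 403104 + 11088 = 19636254.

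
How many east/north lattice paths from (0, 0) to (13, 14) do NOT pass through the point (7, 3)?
Number of paths = 18573180

Total paths from (0, 0) to (13, 14): C(27, 13) = 20058300. Paths through (7, 3): (paths (0, 0) → (7, 3)) × (paths (7, 3) → (13, 14)) = C(10, 7) · C(17, 6) = 120 · 12376 = 1485120. Avoidance count = 20058300 − 1485120 = 18573180.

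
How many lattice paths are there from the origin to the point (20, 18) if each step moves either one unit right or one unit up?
Number of paths = 33578000610

A monotone lattice path from (0, 0) to (20, 18) consists of 20 east steps and 18 north steps in some order, so it is determined by which 20 of the 38 steps are east. The count is C(38, 20) = 33578000610.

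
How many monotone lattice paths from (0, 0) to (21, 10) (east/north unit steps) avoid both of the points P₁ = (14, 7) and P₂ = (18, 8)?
Number of paths = 20589815

Inclusion–exclusion. Total paths: C(31, 21) = 44352165. Through P₁: C(21, 14)·C(10, 7) = 13953600. Through P₂: C(26, 18)·C(5, 3) = 15622750. Since P₁ is strictly southwest of P₂, a monotone path through both must visit P₁ then P₂; paths through both = C(21, 14)·C(5, 4)·C(5, 3) = 5814000. Avoid both = 44352165 − 13953600 − 15622750 + 5814000 = 20589815.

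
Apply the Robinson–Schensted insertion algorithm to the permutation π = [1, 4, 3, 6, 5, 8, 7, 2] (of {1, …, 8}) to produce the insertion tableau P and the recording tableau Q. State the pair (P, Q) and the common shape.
P = [1, 2, 5, 7] / [3, 6, 8] / [4];  Q = [1, 2, 4, 6] / [3, 5, 7] / [8];  common shape = (4, 3, 1)

Row-insert the values π_1, π_2, … into P one at a time, bumping the leftmost entry strictly greater than the inserted value down to the next row. The recording tableau Q records, in position (i, j), the step at which that cell was added to P.
  Insert 1 (step 1): P = [1];  Q = [1]
  Insert 4 (step 2): P = [1, 4];  Q = [1, 2]
  Insert 3 (step 3): P = [1, 3] / [4];  Q = [1, 2] / [3]
  Insert 6 (step 4): P = [1, 3, 6] / [4];  Q = [1, 2, 4] / [3]
  Insert 5 (step 5): P = [1, 3, 5] / [4, 6];  Q = [1, 2, 4] / [3, 5]
  Insert 8 (step 6): P = [1, 3, 5, 8] / [4, 6];  Q = [1, 2, 4, 6] / [3, 5]
  Insert 7 (step 7): P = [1, 3, 5, 7] / [4, 6, 8];  Q = [1, 2, 4, 6] / [3, 5, 7]
  Insert 2 (step 8): P = [1, 2, 5, 7] / [3, 6, 8] / [4];  Q = [1, 2, 4, 6] / [3, 5, 7] / [8]
Final shape: (4, 3, 1).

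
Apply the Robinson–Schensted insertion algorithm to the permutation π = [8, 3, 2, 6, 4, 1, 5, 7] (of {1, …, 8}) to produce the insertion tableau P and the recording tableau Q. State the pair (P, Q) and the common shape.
P = [1, 4, 5, 7] / [2, 6] / [3] / [8];  Q = [1, 4, 7, 8] / [2, 5] / [3] / [6];  common shape = (4, 2, 1, 1)

Row-insert the values π_1, π_2, … into P one at a time, bumping the leftmost entry strictly greater than the inserted value down to the next row. The recording tableau Q records, in position (i, j), the step at which that cell was added to P.
  Insert 8 (step 1): P = [8];  Q = [1]
  Insert 3 (step 2): P = [3] / [8];  Q = [1] / [2]
  Insert 2 (step 3): P = [2] / [3] / [8];  Q = [1] / [2] / [3]
  Insert 6 (step 4): P = [2, 6] / [3] / [8];  Q = [1, 4] / [2] / [3]
  Insert 4 (step 5): P = [2, 4] / [3, 6] / [8];  Q = [1, 4] / [2, 5] / [3]
  Insert 1 (step 6): P = [1, 4] / [2, 6] / [3] / [8];  Q = [1, 4] / [2, 5] / [3] / [6]
  Insert 5 (step 7): P = [1, 4, 5] / [2, 6] / [3] / [8];  Q = [1, 4, 7] / [2, 5] / [3] / [6]
  Insert 7 (step 8): P = [1, 4, 5, 7] / [2, 6] / [3] / [8];  Q = [1, 4, 7, 8] / [2, 5] / [3] / [6]
Final shape: (4, 2, 1, 1).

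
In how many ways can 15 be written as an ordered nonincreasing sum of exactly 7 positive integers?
p(15, 7 parts) = 21

Partitions of n into exactly k parts ↔ partitions of n − k into at most k parts (subtract 1 from each part). For n = 15, k = 7, the partitions are: 9+1+1+1+1+1+1, 8+2+1+1+1+1+1, 7+3+1+1+1+1+1, 7+2+2+1+1+1+1, 6+4+1+1+1+1+1, 6+3+2+1+1+1+1, 6+2+2+2+1+1+1, 5+5+1+1+1+1+1, 5+4+2+1+1+1+1, 5+3+3+1+1+1+1, 5+3+2+2+1+1+1, 5+2+2+2+2+1+1, 4+4+3+1+1+1+1, 4+4+2+2+1+1+1, 4+3+3+2+1+1+1, 4+3+2+2+2+1+1, 4+2+2+2+2+2+1, 3+3+3+3+1+1+1, 3+3+3+2+2+1+1, 3+3+2+2+2+2+1, 3+2+2+2+2+2+2. Count = 21.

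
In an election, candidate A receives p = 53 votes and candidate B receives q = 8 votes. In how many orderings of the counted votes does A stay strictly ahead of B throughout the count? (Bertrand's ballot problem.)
Strict-lead orderings = 2172413925

Total orderings of the 61 votes with 53 for A: C(61, 53) = 2944827765. By the Bertrand ballot formula (Cycle Lemma / reflection principle), the number of orderings in which A is strictly ahead of B throughout is (p − q)/(p + q) · C(p + q, p) = (53 − 8)/(53 + 8) · 2944827765 = 2172413925.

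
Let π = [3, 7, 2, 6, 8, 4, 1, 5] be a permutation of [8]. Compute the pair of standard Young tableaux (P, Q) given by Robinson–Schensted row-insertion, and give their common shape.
P = [1, 4, 5] / [2, 6, 8] / [3] / [7];  Q = [1, 2, 5] / [3, 4, 8] / [6] / [7];  common shape = (3, 3, 1, 1)

Row-insert the values π_1, π_2, … into P one at a time, bumping the leftmost entry strictly greater than the inserted value down to the next row. The recording tableau Q records, in position (i, j), the step at which that cell was added to P.
  Insert 3 (step 1): P = [3];  Q = [1]
  Insert 7 (step 2): P = [3, 7];  Q = [1, 2]
  Insert 2 (step 3): P = [2, 7] / [3];  Q = [1, 2] / [3]
  Insert 6 (step 4): P = [2, 6] / [3, 7];  Q = [1, 2] / [3, 4]
  Insert 8 (step 5): P = [2, 6, 8] / [3, 7];  Q = [1, 2, 5] / [3, 4]
  Insert 4 (step 6): P = [2, 4, 8] / [3, 6] / [7];  Q = [1, 2, 5] / [3, 4] / [6]
  Insert 1 (step 7): P = [1, 4, 8] / [2, 6] / [3] / [7];  Q = [1, 2, 5] / [3, 4] / [6] / [7]
  Insert 5 (step 8): P = [1, 4, 5] / [2, 6, 8] / [3] / [7];  Q = [1, 2, 5] / [3, 4, 8] / [6] / [7]
Final shape: (3, 3, 1, 1).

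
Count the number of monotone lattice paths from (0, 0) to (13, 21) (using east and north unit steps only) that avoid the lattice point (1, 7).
Number of paths = 850722160

Total paths from (0, 0) to (13, 21): C(34, 13) = 927983760. Paths through (1, 7): (paths (0, 0) → (1, 7)) × (paths (1, 7) → (13, 21)) = C(8, 1) · C(26, 12) = 8 · 9657700 = 77261600. Avoidance count = 927983760 − 77261600 = 850722160.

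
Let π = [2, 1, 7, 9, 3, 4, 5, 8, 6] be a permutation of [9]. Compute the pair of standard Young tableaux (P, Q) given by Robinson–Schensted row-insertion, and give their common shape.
P = [1, 3, 4, 5, 6] / [2, 7, 8] / [9];  Q = [1, 3, 4, 7, 8] / [2, 5, 6] / [9];  common shape = (5, 3, 1)

Row-insert the values π_1, π_2, … into P one at a time, bumping the leftmost entry strictly greater than the inserted value down to the next row. The recording tableau Q records, in position (i, j), the step at which that cell was added to P.
  Insert 2 (step 1): P = [2];  Q = [1]
  Insert 1 (step 2): P = [1] / [2];  Q = [1] / [2]
  Insert 7 (step 3): P = [1, 7] / [2];  Q = [1, 3] / [2]
  Insert 9 (step 4): P = [1, 7, 9] / [2];  Q = [1, 3, 4] / [2]
  Insert 3 (step 5): P = [1, 3, 9] / [2, 7];  Q = [1, 3, 4] / [2, 5]
  Insert 4 (step 6): P = [1, 3, 4] / [2, 7, 9];  Q = [1, 3, 4] / [2, 5, 6]
  Insert 5 (step 7): P = [1, 3, 4, 5] / [2, 7, 9];  Q = [1, 3, 4, 7] / [2, 5, 6]
  Insert 8 (step 8): P = [1, 3, 4, 5, 8] / [2, 7, 9];  Q = [1, 3, 4, 7, 8] / [2, 5, 6]
  Insert 6 (step 9): P = [1, 3, 4, 5, 6] / [2, 7, 8] / [9];  Q = [1, 3, 4, 7, 8] / [2, 5, 6] / [9]
Final shape: (5, 3, 1).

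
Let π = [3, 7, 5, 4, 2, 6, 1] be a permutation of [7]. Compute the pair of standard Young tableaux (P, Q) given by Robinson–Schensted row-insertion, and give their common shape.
P = [1, 4, 6] / [2] / [3] / [5] / [7];  Q = [1, 2, 6] / [3] / [4] / [5] / [7];  common shape = (3, 1, 1, 1, 1)

Row-insert the values π_1, π_2, … into P one at a time, bumping the leftmost entry strictly greater than the inserted value down to the next row. The recording tableau Q records, in position (i, j), the step at which that cell was added to P.
  Insert 3 (step 1): P = [3];  Q = [1]
  Insert 7 (step 2): P = [3, 7];  Q = [1, 2]
  Insert 5 (step 3): P = [3, 5] / [7];  Q = [1, 2] / [3]
  Insert 4 (step 4): P = [3, 4] / [5] / [7];  Q = [1, 2] / [3] / [4]
  Insert 2 (step 5): P = [2, 4] / [3] / [5] / [7];  Q = [1, 2] / [3] / [4] / [5]
  Insert 6 (step 6): P = [2, 4, 6] / [3] / [5] / [7];  Q = [1, 2, 6] / [3] / [4] / [5]
  Insert 1 (step 7): P = [1, 4, 6] / [2] / [3] / [5] / [7];  Q = [1, 2, 6] / [3] / [4] / [5] / [7]
Final shape: (3, 1, 1, 1, 1).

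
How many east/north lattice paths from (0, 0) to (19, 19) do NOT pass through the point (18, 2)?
Number of paths = 35345260380

Total paths from (0, 0) to (19, 19): C(38, 19) = 35345263800. Paths through (18, 2): (paths (0, 0) → (18, 2)) × (paths (18, 2) → (19, 19)) = C(20, 18) · C(18, 1) = 190 · 18 = 3420. Avoidance count = 35345263800 − 3420 = 35345260380.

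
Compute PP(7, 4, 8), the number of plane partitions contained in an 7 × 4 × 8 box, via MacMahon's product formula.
PP(7, 4, 8) = 1318349483880

Evaluate the triple product over i = 1..7, j = 1..4, k = 1..8. The factors are (2/1) · (3/2) · (4/3) · (5/4) · (6/5) · (7/6) · (8/7) · (9/8) · … (224 factors total). The numerators and denominators telescope so the product is an integer; carrying out the multiplication exactly gives PP(7, 4, 8) = 1318349483880.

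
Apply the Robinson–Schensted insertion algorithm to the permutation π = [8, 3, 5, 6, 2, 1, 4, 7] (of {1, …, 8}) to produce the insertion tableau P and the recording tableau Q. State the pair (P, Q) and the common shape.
P = [1, 4, 6, 7] / [2, 5] / [3] / [8];  Q = [1, 3, 4, 8] / [2, 7] / [5] / [6];  common shape = (4, 2, 1, 1)

Row-insert the values π_1, π_2, … into P one at a time, bumping the leftmost entry strictly greater than the inserted value down to the next row. The recording tableau Q records, in position (i, j), the step at which that cell was added to P.
  Insert 8 (step 1): P = [8];  Q = [1]
  Insert 3 (step 2): P = [3] / [8];  Q = [1] / [2]
  Insert 5 (step 3): P = [3, 5] / [8];  Q = [1, 3] / [2]
  Insert 6 (step 4): P = [3, 5, 6] / [8];  Q = [1, 3, 4] / [2]
  Insert 2 (step 5): P = [2, 5, 6] / [3] / [8];  Q = [1, 3, 4] / [2] / [5]
  Insert 1 (step 6): P = [1, 5, 6] / [2] / [3] / [8];  Q = [1, 3, 4] / [2] / [5] / [6]
  Insert 4 (step 7): P = [1, 4, 6] / [2, 5] / [3] / [8];  Q = [1, 3, 4] / [2, 7] / [5] / [6]
  Insert 7 (step 8): P = [1, 4, 6, 7] / [2, 5] / [3] / [8];  Q = [1, 3, 4, 8] / [2, 7] / [5] / [6]
Final shape: (4, 2, 1, 1).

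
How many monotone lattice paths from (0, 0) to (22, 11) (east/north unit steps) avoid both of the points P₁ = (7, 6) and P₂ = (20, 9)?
Number of paths = 112607586

Inclusion–exclusion. Total paths: C(33, 22) = 193536720. Through P₁: C(13, 7)·C(20, 15) = 26604864. Through P₂: C(29, 20)·C(4, 2) = 60090030. Since P₁ is strictly southwest of P₂, a monotone path through both must visit P₁ then P₂; paths through both = C(13, 7)·C(16, 13)·C(4, 2) = 5765760. Avoid both = 193536720 − 26604864 − 60090030 + 5765760 = 112607586.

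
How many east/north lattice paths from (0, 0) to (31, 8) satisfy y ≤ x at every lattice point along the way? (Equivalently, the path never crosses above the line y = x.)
Number of paths = 46142811

By the reflection principle (André's argument), the number of monotone paths to (31, 8) with n ≤ m that never go above y = x is C(39, 31) − C(39, 32) = 61523748 − 15380937 = 46142811.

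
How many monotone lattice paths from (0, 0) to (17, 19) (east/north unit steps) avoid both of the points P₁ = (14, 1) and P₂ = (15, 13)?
Number of paths = 7549101630

Inclusion–exclusion. Total paths: C(36, 17) = 8597496600. Through P₁: C(15, 14)·C(21, 3) = 19950. Through P₂: C(28, 15)·C(8, 2) = 1048380480. Since P₁ is strictly southwest of P₂, a monotone path through both must visit P₁ then P₂; paths through both = C(15, 14)·C(13, 1)·C(8, 2) = 5460. Avoid both = 8597496600 − 19950 − 1048380480 + 5460 = 7549101630.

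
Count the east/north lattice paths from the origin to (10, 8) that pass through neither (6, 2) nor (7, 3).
Number of paths = 34294

Inclusion–exclusion. Total paths: C(18, 10) = 43758. Through P₁: C(8, 6)·C(10, 4) = 5880. Through P₂: C(10, 7)·C(8, 3) = 6720. Since P₁ is strictly southwest of P₂, a monotone path through both must visit P₁ then P₂; paths through both = C(8, 6)·C(2, 1)·C(8, 3) = 3136. Avoid both = 43758 − 5880 − 6720 + 3136 = 34294.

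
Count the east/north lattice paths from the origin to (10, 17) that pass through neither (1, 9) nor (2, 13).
Number of paths = 8165960

Inclusion–exclusion. Total paths: C(27, 10) = 8436285. Through P₁: C(10, 1)·C(17, 9) = 243100. Through P₂: C(15, 2)·C(12, 8) = 51975. Since P₁ is strictly southwest of P₂, a monotone path through both must visit P₁ then P₂; paths through both = C(10, 1)·C(5, 1)·C(12, 8) = 24750. Avoid both = 8436285 − 243100 − 51975 + 24750 = 8165960.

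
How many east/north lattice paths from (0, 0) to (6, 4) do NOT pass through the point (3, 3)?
Number of paths = 130

Total paths from (0, 0) to (6, 4): C(10, 6) = 210. Paths through (3, 3): (paths (0, 0) → (3, 3)) × (paths (3, 3) → (6, 4)) = C(6, 3) · C(4, 3) = 20 · 4 = 80. Avoidance count = 210 − 80 = 130.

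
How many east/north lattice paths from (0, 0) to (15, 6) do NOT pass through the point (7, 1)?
Number of paths = 43968

Total paths from (0, 0) to (15, 6): C(21, 15) = 54264. Paths through (7, 1): (paths (0, 0) → (7, 1)) × (paths (7, 1) → (15, 6)) = C(8, 7) · C(13, 8) = 8 · 1287 = 10296. Avoidance count = 54264 − 10296 = 43968.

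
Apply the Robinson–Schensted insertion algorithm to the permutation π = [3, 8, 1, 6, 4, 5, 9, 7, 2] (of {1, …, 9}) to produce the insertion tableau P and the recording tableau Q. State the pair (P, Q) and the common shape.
P = [1, 2, 5, 7] / [3, 4, 9] / [6] / [8];  Q = [1, 2, 6, 7] / [3, 4, 8] / [5] / [9];  common shape = (4, 3, 1, 1)

Row-insert the values π_1, π_2, … into P one at a time, bumping the leftmost entry strictly greater than the inserted value down to the next row. The recording tableau Q records, in position (i, j), the step at which that cell was added to P.
  Insert 3 (step 1): P = [3];  Q = [1]
  Insert 8 (step 2): P = [3, 8];  Q = [1, 2]
  Insert 1 (step 3): P = [1, 8] / [3];  Q = [1, 2] / [3]
  Insert 6 (step 4): P = [1, 6] / [3, 8];  Q = [1, 2] / [3, 4]
  Insert 4 (step 5): P = [1, 4] / [3, 6] / [8];  Q = [1, 2] / [3, 4] / [5]
  Insert 5 (step 6): P = [1, 4, 5] / [3, 6] / [8];  Q = [1, 2, 6] / [3, 4] / [5]
  Insert 9 (step 7): P = [1, 4, 5, 9] / [3, 6] / [8];  Q = [1, 2, 6, 7] / [3, 4] / [5]
  Insert 7 (step 8): P = [1, 4, 5, 7] / [3, 6, 9] / [8];  Q = [1, 2, 6, 7] / [3, 4, 8] / [5]
  Insert 2 (step 9): P = [1, 2, 5, 7] / [3, 4, 9] / [6] / [8];  Q = [1, 2, 6, 7] / [3, 4, 8] / [5] / [9]
Final shape: (4, 3, 1, 1).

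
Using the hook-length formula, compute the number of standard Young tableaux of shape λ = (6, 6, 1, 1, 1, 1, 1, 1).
# SYT of shape (6, 6, 1, 1, 1, 1, 1, 1) = 659736

Hook-length formula: f^λ = n! / Π hook(c), product over all cells c of the Young diagram. For λ = (6, 6, 1, 1, 1, 1, 1, 1), n = 18 boxes. Hook lengths by row (left-to-right, top-to-bottom): [13, 6, 5, 4, 3, 2]; [12, 5, 4, 3, 2, 1]; [6]; [5]; [4]; [3]; [2]; [1]. Product of hooks = 9704448000. So f^λ = 18! / 9704448000 = 6402373705728000 / 9704448000 = 659736.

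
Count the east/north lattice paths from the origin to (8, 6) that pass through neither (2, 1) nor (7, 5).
Number of paths = 789

Inclusion–exclusion. Total paths: C(14, 8) = 3003. Through P₁: C(3, 2)·C(11, 6) = 1386. Through P₂: C(12, 7)·C(2, 1) = 1584. Since P₁ is strictly southwest of P₂, a monotone path through both must visit P₁ then P₂; paths through both = C(3, 2)·C(9, 5)·C(2, 1) = 756. Avoid both = 3003 − 1386 − 1584 + 756 = 789.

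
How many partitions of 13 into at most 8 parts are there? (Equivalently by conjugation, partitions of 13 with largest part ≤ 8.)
p(13, parts ≤ 8) = 89

Partitions of 13 with all parts ≤ 8: 8+5, 8+4+1, 8+3+2, 8+3+1+1, 8+2+2+1, 8+2+1+1+1, 8+1+1+1+1+1, 7+6, 7+5+1, 7+4+2, 7+4+1+1, 7+3+3, 7+3+2+1, 7+3+1+1+1, 7+2+2+2, 7+2+2+1+1, 7+2+1+1+1+1, 7+1+1+1+1+1+1, 6+6+1, 6+5+2, 6+5+1+1, 6+4+3, 6+4+2+1, 6+4+1+1+1, 6+3+3+1, 6+3+2+2, 6+3+2+1+1, 6+3+1+1+1+1, 6+2+2+2+1, 6+2+2+1+1+1, … (89 total). Count = 89.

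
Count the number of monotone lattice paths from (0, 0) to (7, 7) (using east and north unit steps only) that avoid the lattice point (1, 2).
Number of paths = 2046

Total paths from (0, 0) to (7, 7): C(14, 7) = 3432. Paths through (1, 2): (paths (0, 0) → (1, 2)) × (paths (1, 2) → (7, 7)) = C(3, 1) · C(11, 6) = 3 · 462 = 1386. Avoidance count = 3432 − 1386 = 2046.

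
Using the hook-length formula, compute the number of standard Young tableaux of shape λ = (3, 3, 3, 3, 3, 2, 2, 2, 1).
# SYT of shape (3, 3, 3, 3, 3, 2, 2, 2, 1) = 31039008

Hook-length formula: f^λ = n! / Π hook(c), product over all cells c of the Young diagram. For λ = (3, 3, 3, 3, 3, 2, 2, 2, 1), n = 22 boxes. Hook lengths by row (left-to-right, top-to-bottom): [11, 9, 5]; [10, 8, 4]; [9, 7, 3]; [8, 6, 2]; [7, 5, 1]; [5, 3]; [4, 2]; [3, 1]; [1]. Product of hooks = 36212520960000. So f^λ = 22! / 36212520960000 = 1124000727777607680000 / 36212520960000 = 31039008.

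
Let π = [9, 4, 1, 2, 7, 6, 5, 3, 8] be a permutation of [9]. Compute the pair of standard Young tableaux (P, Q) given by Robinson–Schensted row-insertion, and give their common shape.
P = [1, 2, 3, 8] / [4, 5] / [6] / [7] / [9];  Q = [1, 4, 5, 9] / [2, 6] / [3] / [7] / [8];  common shape = (4, 2, 1, 1, 1)

Row-insert the values π_1, π_2, … into P one at a time, bumping the leftmost entry strictly greater than the inserted value down to the next row. The recording tableau Q records, in position (i, j), the step at which that cell was added to P.
  Insert 9 (step 1): P = [9];  Q = [1]
  Insert 4 (step 2): P = [4] / [9];  Q = [1] / [2]
  Insert 1 (step 3): P = [1] / [4] / [9];  Q = [1] / [2] / [3]
  Insert 2 (step 4): P = [1, 2] / [4] / [9];  Q = [1, 4] / [2] / [3]
  Insert 7 (step 5): P = [1, 2, 7] / [4] / [9];  Q = [1, 4, 5] / [2] / [3]
  Insert 6 (step 6): P = [1, 2, 6] / [4, 7] / [9];  Q = [1, 4, 5] / [2, 6] / [3]
  Insert 5 (step 7): P = [1, 2, 5] / [4, 6] / [7] / [9];  Q = [1, 4, 5] / [2, 6] / [3] / [7]
  Insert 3 (step 8): P = [1, 2, 3] / [4, 5] / [6] / [7] / [9];  Q = [1, 4, 5] / [2, 6] / [3] / [7] / [8]
  Insert 8 (step 9): P = [1, 2, 3, 8] / [4, 5] / [6] / [7] / [9];  Q = [1, 4, 5, 9] / [2, 6] / [3] / [7] / [8]
Final shape: (4, 2, 1, 1, 1).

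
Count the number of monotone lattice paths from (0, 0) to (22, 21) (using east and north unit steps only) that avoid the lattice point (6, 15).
Number of paths = 1048000682028

Total paths from (0, 0) to (22, 21): C(43, 22) = 1052049481860. Paths through (6, 15): (paths (0, 0) → (6, 15)) × (paths (6, 15) → (22, 21)) = C(21, 6) · C(22, 16) = 54264 · 74613 = 4048799832. Avoidance count = 1052049481860 − 4048799832 = 1048000682028.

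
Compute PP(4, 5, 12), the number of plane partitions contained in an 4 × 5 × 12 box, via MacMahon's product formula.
PP(4, 5, 12) = 1354627767168

Evaluate the triple product over i = 1..4, j = 1..5, k = 1..12. The factors are (2/1) · (3/2) · (4/3) · (5/4) · (6/5) · (7/6) · (8/7) · (9/8) · … (240 factors total). The numerators and denominators telescope so the product is an integer; carrying out the multiplication exactly gives PP(4, 5, 12) = 1354627767168.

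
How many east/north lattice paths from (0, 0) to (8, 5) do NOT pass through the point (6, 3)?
Number of paths = 783

Total paths from (0, 0) to (8, 5): C(13, 8) = 1287. Paths through (6, 3): (paths (0, 0) → (6, 3)) × (paths (6, 3) → (8, 5)) = C(9, 6) · C(4, 2) = 84 · 6 = 504. Avoidance count = 1287 − 504 = 783.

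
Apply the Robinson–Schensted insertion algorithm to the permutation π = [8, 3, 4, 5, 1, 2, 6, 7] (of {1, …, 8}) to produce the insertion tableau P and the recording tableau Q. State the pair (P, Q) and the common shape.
P = [1, 2, 5, 6, 7] / [3, 4] / [8];  Q = [1, 3, 4, 7, 8] / [2, 6] / [5];  common shape = (5, 2, 1)

Row-insert the values π_1, π_2, … into P one at a time, bumping the leftmost entry strictly greater than the inserted value down to the next row. The recording tableau Q records, in position (i, j), the step at which that cell was added to P.
  Insert 8 (step 1): P = [8];  Q = [1]
  Insert 3 (step 2): P = [3] / [8];  Q = [1] / [2]
  Insert 4 (step 3): P = [3, 4] / [8];  Q = [1, 3] / [2]
  Insert 5 (step 4): P = [3, 4, 5] / [8];  Q = [1, 3, 4] / [2]
  Insert 1 (step 5): P = [1, 4, 5] / [3] / [8];  Q = [1, 3, 4] / [2] / [5]
  Insert 2 (step 6): P = [1, 2, 5] / [3, 4] / [8];  Q = [1, 3, 4] / [2, 6] / [5]
  Insert 6 (step 7): P = [1, 2, 5, 6] / [3, 4] / [8];  Q = [1, 3, 4, 7] / [2, 6] / [5]
  Insert 7 (step 8): P = [1, 2, 5, 6, 7] / [3, 4] / [8];  Q = [1, 3, 4, 7, 8] / [2, 6] / [5]
Final shape: (5, 2, 1).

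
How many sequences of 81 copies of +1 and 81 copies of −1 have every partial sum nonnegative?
C_81 = 4462290049988320482463241297506133183499654740

These ballot sequences are counted by the Catalan number C_n = (1/(n + 1)) · C(2n, n). For n = 81: C_81 = (1/82) · C(162, 81) = 365907784099042279561985786395502921046971688680/82 = 4462290049988320482463241297506133183499654740.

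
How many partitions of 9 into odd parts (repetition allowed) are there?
p_odd(9) = 8

Partitions of 9 using only odd parts 1, 3, 5, …: 9, 7+1+1, 5+3+1, 5+1+1+1+1, 3+3+3, 3+3+1+1+1, 3+1+1+1+1+1+1, 1+1+1+1+1+1+1+1+1. There are 8. (Euler: this equals q(9), the number of distinct-part partitions.)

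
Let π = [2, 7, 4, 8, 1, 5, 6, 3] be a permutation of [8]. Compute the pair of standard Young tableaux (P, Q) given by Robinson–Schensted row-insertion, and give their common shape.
P = [1, 3, 5, 6] / [2, 4] / [7, 8];  Q = [1, 2, 4, 7] / [3, 6] / [5, 8];  common shape = (4, 2, 2)

Row-insert the values π_1, π_2, … into P one at a time, bumping the leftmost entry strictly greater than the inserted value down to the next row. The recording tableau Q records, in position (i, j), the step at which that cell was added to P.
  Insert 2 (step 1): P = [2];  Q = [1]
  Insert 7 (step 2): P = [2, 7];  Q = [1, 2]
  Insert 4 (step 3): P = [2, 4] / [7];  Q = [1, 2] / [3]
  Insert 8 (step 4): P = [2, 4, 8] / [7];  Q = [1, 2, 4] / [3]
  Insert 1 (step 5): P = [1, 4, 8] / [2] / [7];  Q = [1, 2, 4] / [3] / [5]
  Insert 5 (step 6): P = [1, 4, 5] / [2, 8] / [7];  Q = [1, 2, 4] / [3, 6] / [5]
  Insert 6 (step 7): P = [1, 4, 5, 6] / [2, 8] / [7];  Q = [1, 2, 4, 7] / [3, 6] / [5]
  Insert 3 (step 8): P = [1, 3, 5, 6] / [2, 4] / [7, 8];  Q = [1, 2, 4, 7] / [3, 6] / [5, 8]
Final shape: (4, 2, 2).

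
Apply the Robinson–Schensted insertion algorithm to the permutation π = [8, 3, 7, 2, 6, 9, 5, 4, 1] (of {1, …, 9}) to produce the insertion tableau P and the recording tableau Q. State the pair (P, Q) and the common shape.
P = [1, 4, 9] / [2, 5] / [3] / [6] / [7] / [8];  Q = [1, 3, 6] / [2, 5] / [4] / [7] / [8] / [9];  common shape = (3, 2, 1, 1, 1, 1)

Row-insert the values π_1, π_2, … into P one at a time, bumping the leftmost entry strictly greater than the inserted value down to the next row. The recording tableau Q records, in position (i, j), the step at which that cell was added to P.
  Insert 8 (step 1): P = [8];  Q = [1]
  Insert 3 (step 2): P = [3] / [8];  Q = [1] / [2]
  Insert 7 (step 3): P = [3, 7] / [8];  Q = [1, 3] / [2]
  Insert 2 (step 4): P = [2, 7] / [3] / [8];  Q = [1, 3] / [2] / [4]
  Insert 6 (step 5): P = [2, 6] / [3, 7] / [8];  Q = [1, 3] / [2, 5] / [4]
  Insert 9 (step 6): P = [2, 6, 9] / [3, 7] / [8];  Q = [1, 3, 6] / [2, 5] / [4]
  Insert 5 (step 7): P = [2, 5, 9] / [3, 6] / [7] / [8];  Q = [1, 3, 6] / [2, 5] / [4] / [7]
  Insert 4 (step 8): P = [2, 4, 9] / [3, 5] / [6] / [7] / [8];  Q = [1, 3, 6] / [2, 5] / [4] / [7] / [8]
  Insert 1 (step 9): P = [1, 4, 9] / [2, 5] / [3] / [6] / [7] / [8];  Q = [1, 3, 6] / [2, 5] / [4] / [7] / [8] / [9]
Final shape: (3, 2, 1, 1, 1, 1).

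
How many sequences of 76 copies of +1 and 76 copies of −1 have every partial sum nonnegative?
C_76 = 4790408930363303911328386208394864461024520

These ballot sequences are counted by the Catalan number C_n = (1/(n + 1)) · C(2n, n). For n = 76: C_76 = (1/77) · C(152, 76) = 368861487637974401172285738046404563498888040/77 = 4790408930363303911328386208394864461024520.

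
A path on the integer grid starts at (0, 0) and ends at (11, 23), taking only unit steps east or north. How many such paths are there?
Number of paths = 286097760

A monotone lattice path from (0, 0) to (11, 23) consists of 11 east steps and 23 north steps in some order, so it is determined by which 11 of the 34 steps are east. The count is C(34, 11) = 286097760.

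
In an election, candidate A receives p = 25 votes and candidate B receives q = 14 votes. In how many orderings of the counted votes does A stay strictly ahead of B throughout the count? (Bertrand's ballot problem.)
Strict-lead orderings = 4254603804

Total orderings of the 39 votes with 25 for A: C(39, 25) = 15084504396. By the Bertrand ballot formula (Cycle Lemma / reflection principle), the number of orderings in which A is strictly ahead of B throughout is (p − q)/(p + q) · C(p + q, p) = (25 − 14)/(25 + 14) · 15084504396 = 4254603804.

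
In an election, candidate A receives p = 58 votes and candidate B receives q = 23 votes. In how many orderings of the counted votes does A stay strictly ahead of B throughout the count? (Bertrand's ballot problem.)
Strict-lead orderings = 41222065689825748000

Total orderings of the 81 votes with 58 for A: C(81, 58) = 95399637739311016800. By the Bertrand ballot formula (Cycle Lemma / reflection principle), the number of orderings in which A is strictly ahead of B throughout is (p − q)/(p + q) · C(p + q, p) = (58 − 23)/(58 + 23) · 95399637739311016800 = 41222065689825748000.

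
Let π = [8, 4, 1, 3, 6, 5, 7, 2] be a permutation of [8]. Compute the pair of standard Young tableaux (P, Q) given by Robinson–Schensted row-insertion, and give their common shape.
P = [1, 2, 5, 7] / [3, 6] / [4] / [8];  Q = [1, 4, 5, 7] / [2, 6] / [3] / [8];  common shape = (4, 2, 1, 1)

Row-insert the values π_1, π_2, … into P one at a time, bumping the leftmost entry strictly greater than the inserted value down to the next row. The recording tableau Q records, in position (i, j), the step at which that cell was added to P.
  Insert 8 (step 1): P = [8];  Q = [1]
  Insert 4 (step 2): P = [4] / [8];  Q = [1] / [2]
  Insert 1 (step 3): P = [1] / [4] / [8];  Q = [1] / [2] / [3]
  Insert 3 (step 4): P = [1, 3] / [4] / [8];  Q = [1, 4] / [2] / [3]
  Insert 6 (step 5): P = [1, 3, 6] / [4] / [8];  Q = [1, 4, 5] / [2] / [3]
  Insert 5 (step 6): P = [1, 3, 5] / [4, 6] / [8];  Q = [1, 4, 5] / [2, 6] / [3]
  Insert 7 (step 7): P = [1, 3, 5, 7] / [4, 6] / [8];  Q = [1, 4, 5, 7] / [2, 6] / [3]
  Insert 2 (step 8): P = [1, 2, 5, 7] / [3, 6] / [4] / [8];  Q = [1, 4, 5, 7] / [2, 6] / [3] / [8]
Final shape: (4, 2, 1, 1).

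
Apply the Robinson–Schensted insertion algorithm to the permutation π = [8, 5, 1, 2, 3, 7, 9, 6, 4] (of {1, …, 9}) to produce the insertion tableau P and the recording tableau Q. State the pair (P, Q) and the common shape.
P = [1, 2, 3, 4, 9] / [5, 6] / [7] / [8];  Q = [1, 4, 5, 6, 7] / [2, 8] / [3] / [9];  common shape = (5, 2, 1, 1)

Row-insert the values π_1, π_2, … into P one at a time, bumping the leftmost entry strictly greater than the inserted value down to the next row. The recording tableau Q records, in position (i, j), the step at which that cell was added to P.
  Insert 8 (step 1): P = [8];  Q = [1]
  Insert 5 (step 2): P = [5] / [8];  Q = [1] / [2]
  Insert 1 (step 3): P = [1] / [5] / [8];  Q = [1] / [2] / [3]
  Insert 2 (step 4): P = [1, 2] / [5] / [8];  Q = [1, 4] / [2] / [3]
  Insert 3 (step 5): P = [1, 2, 3] / [5] / [8];  Q = [1, 4, 5] / [2] / [3]
  Insert 7 (step 6): P = [1, 2, 3, 7] / [5] / [8];  Q = [1, 4, 5, 6] / [2] / [3]
  Insert 9 (step 7): P = [1, 2, 3, 7, 9] / [5] / [8];  Q = [1, 4, 5, 6, 7] / [2] / [3]
  Insert 6 (step 8): P = [1, 2, 3, 6, 9] / [5, 7] / [8];  Q = [1, 4, 5, 6, 7] / [2, 8] / [3]
  Insert 4 (step 9): P = [1, 2, 3, 4, 9] / [5, 6] / [7] / [8];  Q = [1, 4, 5, 6, 7] / [2, 8] / [3] / [9]
Final shape: (5, 2, 1, 1).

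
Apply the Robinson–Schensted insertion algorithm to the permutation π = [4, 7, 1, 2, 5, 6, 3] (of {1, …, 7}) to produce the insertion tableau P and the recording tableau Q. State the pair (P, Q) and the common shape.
P = [1, 2, 3, 6] / [4, 5] / [7];  Q = [1, 2, 5, 6] / [3, 4] / [7];  common shape = (4, 2, 1)

Row-insert the values π_1, π_2, … into P one at a time, bumping the leftmost entry strictly greater than the inserted value down to the next row. The recording tableau Q records, in position (i, j), the step at which that cell was added to P.
  Insert 4 (step 1): P = [4];  Q = [1]
  Insert 7 (step 2): P = [4, 7];  Q = [1, 2]
  Insert 1 (step 3): P = [1, 7] / [4];  Q = [1, 2] / [3]
  Insert 2 (step 4): P = [1, 2] / [4, 7];  Q = [1, 2] / [3, 4]
  Insert 5 (step 5): P = [1, 2, 5] / [4, 7];  Q = [1, 2, 5] / [3, 4]
  Insert 6 (step 6): P = [1, 2, 5, 6] / [4, 7];  Q = [1, 2, 5, 6] / [3, 4]
  Insert 3 (step 7): P = [1, 2, 3, 6] / [4, 5] / [7];  Q = [1, 2, 5, 6] / [3, 4] / [7]
Final shape: (4, 2, 1).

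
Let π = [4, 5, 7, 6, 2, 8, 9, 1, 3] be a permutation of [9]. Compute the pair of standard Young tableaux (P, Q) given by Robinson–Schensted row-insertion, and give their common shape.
P = [1, 3, 6, 8, 9] / [2, 5] / [4] / [7];  Q = [1, 2, 3, 6, 7] / [4, 9] / [5] / [8];  common shape = (5, 2, 1, 1)

Row-insert the values π_1, π_2, … into P one at a time, bumping the leftmost entry strictly greater than the inserted value down to the next row. The recording tableau Q records, in position (i, j), the step at which that cell was added to P.
  Insert 4 (step 1): P = [4];  Q = [1]
  Insert 5 (step 2): P = [4, 5];  Q = [1, 2]
  Insert 7 (step 3): P = [4, 5, 7];  Q = [1, 2, 3]
  Insert 6 (step 4): P = [4, 5, 6] / [7];  Q = [1, 2, 3] / [4]
  Insert 2 (step 5): P = [2, 5, 6] / [4] / [7];  Q = [1, 2, 3] / [4] / [5]
  Insert 8 (step 6): P = [2, 5, 6, 8] / [4] / [7];  Q = [1, 2, 3, 6] / [4] / [5]
  Insert 9 (step 7): P = [2, 5, 6, 8, 9] / [4] / [7];  Q = [1, 2, 3, 6, 7] / [4] / [5]
  Insert 1 (step 8): P = [1, 5, 6, 8, 9] / [2] / [4] / [7];  Q = [1, 2, 3, 6, 7] / [4] / [5] / [8]
  Insert 3 (step 9): P = [1, 3, 6, 8, 9] / [2, 5] / [4] / [7];  Q = [1, 2, 3, 6, 7] / [4, 9] / [5] / [8]
Final shape: (5, 2, 1, 1).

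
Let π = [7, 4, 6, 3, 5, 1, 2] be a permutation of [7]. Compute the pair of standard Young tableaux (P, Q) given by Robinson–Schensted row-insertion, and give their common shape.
P = [1, 2] / [3, 5] / [4, 6] / [7];  Q = [1, 3] / [2, 5] / [4, 7] / [6];  common shape = (2, 2, 2, 1)

Row-insert the values π_1, π_2, … into P one at a time, bumping the leftmost entry strictly greater than the inserted value down to the next row. The recording tableau Q records, in position (i, j), the step at which that cell was added to P.
  Insert 7 (step 1): P = [7];  Q = [1]
  Insert 4 (step 2): P = [4] / [7];  Q = [1] / [2]
  Insert 6 (step 3): P = [4, 6] / [7];  Q = [1, 3] / [2]
  Insert 3 (step 4): P = [3, 6] / [4] / [7];  Q = [1, 3] / [2] / [4]
  Insert 5 (step 5): P = [3, 5] / [4, 6] / [7];  Q = [1, 3] / [2, 5] / [4]
  Insert 1 (step 6): P = [1, 5] / [3, 6] / [4] / [7];  Q = [1, 3] / [2, 5] / [4] / [6]
  Insert 2 (step 7): P = [1, 2] / [3, 5] / [4, 6] / [7];  Q = [1, 3] / [2, 5] / [4, 7] / [6]
Final shape: (2, 2, 2, 1).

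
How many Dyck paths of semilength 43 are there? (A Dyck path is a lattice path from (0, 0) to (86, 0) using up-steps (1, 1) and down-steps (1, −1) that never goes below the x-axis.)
C_43 = 150853479205085351660700

These Dyck paths are counted by the Catalan number C_n = (1/(n + 1)) · C(2n, n). For n = 43: C_43 = (1/44) · C(86, 43) = 6637553085023755473070800/44 = 150853479205085351660700.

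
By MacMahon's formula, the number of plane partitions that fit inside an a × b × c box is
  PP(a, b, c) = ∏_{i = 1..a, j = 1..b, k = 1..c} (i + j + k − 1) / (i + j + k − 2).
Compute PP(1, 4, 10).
PP(1, 4, 10) = 1001

Evaluate the triple product over i = 1..1, j = 1..4, k = 1..10. The factors are (2/1) · (3/2) · (4/3) · (5/4) · (6/5) · (7/6) · (8/7) · (9/8) · … (40 factors total). The numerators and denominators telescope so the product is an integer; carrying out the multiplication exactly gives PP(1, 4, 10) = 1001.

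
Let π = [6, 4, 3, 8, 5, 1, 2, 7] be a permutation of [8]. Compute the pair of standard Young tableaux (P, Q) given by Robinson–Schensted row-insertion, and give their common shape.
P = [1, 2, 7] / [3, 5] / [4, 8] / [6];  Q = [1, 4, 8] / [2, 5] / [3, 7] / [6];  common shape = (3, 2, 2, 1)

Row-insert the values π_1, π_2, … into P one at a time, bumping the leftmost entry strictly greater than the inserted value down to the next row. The recording tableau Q records, in position (i, j), the step at which that cell was added to P.
  Insert 6 (step 1): P = [6];  Q = [1]
  Insert 4 (step 2): P = [4] / [6];  Q = [1] / [2]
  Insert 3 (step 3): P = [3] / [4] / [6];  Q = [1] / [2] / [3]
  Insert 8 (step 4): P = [3, 8] / [4] / [6];  Q = [1, 4] / [2] / [3]
  Insert 5 (step 5): P = [3, 5] / [4, 8] / [6];  Q = [1, 4] / [2, 5] / [3]
  Insert 1 (step 6): P = [1, 5] / [3, 8] / [4] / [6];  Q = [1, 4] / [2, 5] / [3] / [6]
  Insert 2 (step 7): P = [1, 2] / [3, 5] / [4, 8] / [6];  Q = [1, 4] / [2, 5] / [3, 7] / [6]
  Insert 7 (step 8): P = [1, 2, 7] / [3, 5] / [4, 8] / [6];  Q = [1, 4, 8] / [2, 5] / [3, 7] / [6]
Final shape: (3, 2, 2, 1).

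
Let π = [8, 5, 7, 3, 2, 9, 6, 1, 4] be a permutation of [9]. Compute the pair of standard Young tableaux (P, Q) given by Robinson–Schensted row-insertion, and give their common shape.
P = [1, 4, 9] / [2, 6] / [3, 7] / [5] / [8];  Q = [1, 3, 6] / [2, 7] / [4, 9] / [5] / [8];  common shape = (3, 2, 2, 1, 1)

Row-insert the values π_1, π_2, … into P one at a time, bumping the leftmost entry strictly greater than the inserted value down to the next row. The recording tableau Q records, in position (i, j), the step at which that cell was added to P.
  Insert 8 (step 1): P = [8];  Q = [1]
  Insert 5 (step 2): P = [5] / [8];  Q = [1] / [2]
  Insert 7 (step 3): P = [5, 7] / [8];  Q = [1, 3] / [2]
  Insert 3 (step 4): P = [3, 7] / [5] / [8];  Q = [1, 3] / [2] / [4]
  Insert 2 (step 5): P = [2, 7] / [3] / [5] / [8];  Q = [1, 3] / [2] / [4] / [5]
  Insert 9 (step 6): P = [2, 7, 9] / [3] / [5] / [8];  Q = [1, 3, 6] / [2] / [4] / [5]
  Insert 6 (step 7): P = [2, 6, 9] / [3, 7] / [5] / [8];  Q = [1, 3, 6] / [2, 7] / [4] / [5]
  Insert 1 (step 8): P = [1, 6, 9] / [2, 7] / [3] / [5] / [8];  Q = [1, 3, 6] / [2, 7] / [4] / [5] / [8]
  Insert 4 (step 9): P = [1, 4, 9] / [2, 6] / [3, 7] / [5] / [8];  Q = [1, 3, 6] / [2, 7] / [4, 9] / [5] / [8]
Final shape: (3, 2, 2, 1, 1).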